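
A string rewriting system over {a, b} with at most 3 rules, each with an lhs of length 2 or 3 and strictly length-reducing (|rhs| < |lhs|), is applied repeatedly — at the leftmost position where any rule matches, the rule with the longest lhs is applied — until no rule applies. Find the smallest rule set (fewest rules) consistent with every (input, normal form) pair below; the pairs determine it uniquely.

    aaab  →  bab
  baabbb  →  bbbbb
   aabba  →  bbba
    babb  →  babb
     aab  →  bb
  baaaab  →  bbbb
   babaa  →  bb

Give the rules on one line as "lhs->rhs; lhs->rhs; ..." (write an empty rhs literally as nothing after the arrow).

aa->b; aba->a

  | aaab => bab
  | baabbb => bbbbb
  | aabba => bbba
  | babb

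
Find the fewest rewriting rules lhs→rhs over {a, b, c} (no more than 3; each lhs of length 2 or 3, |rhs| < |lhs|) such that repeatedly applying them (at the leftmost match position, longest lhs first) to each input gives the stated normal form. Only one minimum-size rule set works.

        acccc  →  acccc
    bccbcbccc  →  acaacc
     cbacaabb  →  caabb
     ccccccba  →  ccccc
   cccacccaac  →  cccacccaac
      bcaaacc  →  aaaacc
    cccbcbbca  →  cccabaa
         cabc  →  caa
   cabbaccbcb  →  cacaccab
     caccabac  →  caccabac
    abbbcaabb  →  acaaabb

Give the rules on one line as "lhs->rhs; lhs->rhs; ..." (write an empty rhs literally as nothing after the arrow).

  | acccc
  | bccbcbccc => acbcbccc => acabccc => acaacc
  | cbacaabb => caabb
  | ccccccba => ccccc

bba->ca; bc->a; cba->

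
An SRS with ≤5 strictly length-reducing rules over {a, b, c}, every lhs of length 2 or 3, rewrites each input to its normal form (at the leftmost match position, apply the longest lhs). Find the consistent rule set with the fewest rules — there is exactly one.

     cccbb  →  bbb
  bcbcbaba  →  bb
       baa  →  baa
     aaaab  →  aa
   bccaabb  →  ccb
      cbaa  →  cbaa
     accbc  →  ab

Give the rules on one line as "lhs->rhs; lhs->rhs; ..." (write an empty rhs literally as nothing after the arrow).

aab->; aba->cb; bc->c; ccc->b

  | cccbb => bbb
  | bcbcbaba => cbcbaba => ccbaba => ccbcb => cccb => bb
  | baa
  | aaaab => aa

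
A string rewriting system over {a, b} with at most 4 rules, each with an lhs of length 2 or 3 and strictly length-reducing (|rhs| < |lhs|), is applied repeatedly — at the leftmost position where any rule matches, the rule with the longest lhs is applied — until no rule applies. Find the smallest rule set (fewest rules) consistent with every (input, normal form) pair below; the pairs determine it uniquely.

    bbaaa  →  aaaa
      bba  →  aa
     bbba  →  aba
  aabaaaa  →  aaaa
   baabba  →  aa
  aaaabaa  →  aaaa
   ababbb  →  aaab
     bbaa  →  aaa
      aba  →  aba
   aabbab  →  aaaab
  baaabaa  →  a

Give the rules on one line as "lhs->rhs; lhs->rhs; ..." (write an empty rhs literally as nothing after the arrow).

  | bbaaa => aaaa
  | bba => aa
  | bbba => aba
  | aabaaaa => aaaa

baa->; bab->ab; bb->a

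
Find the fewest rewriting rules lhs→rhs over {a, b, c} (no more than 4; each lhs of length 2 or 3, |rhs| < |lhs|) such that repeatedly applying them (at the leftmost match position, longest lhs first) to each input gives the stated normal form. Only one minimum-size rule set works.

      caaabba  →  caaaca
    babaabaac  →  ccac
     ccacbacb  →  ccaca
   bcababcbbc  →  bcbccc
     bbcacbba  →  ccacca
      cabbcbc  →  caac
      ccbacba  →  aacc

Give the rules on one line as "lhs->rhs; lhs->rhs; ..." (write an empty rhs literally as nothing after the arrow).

aba->; ba->c; bb->c; ccb->a

  | caaabba => caaaca
  | babaabaac => cbaabaac => ccabaac => ccac
  | ccacbacb => ccacccb => ccaca
  | bcababcbbc => bcbcbbc => bcbccc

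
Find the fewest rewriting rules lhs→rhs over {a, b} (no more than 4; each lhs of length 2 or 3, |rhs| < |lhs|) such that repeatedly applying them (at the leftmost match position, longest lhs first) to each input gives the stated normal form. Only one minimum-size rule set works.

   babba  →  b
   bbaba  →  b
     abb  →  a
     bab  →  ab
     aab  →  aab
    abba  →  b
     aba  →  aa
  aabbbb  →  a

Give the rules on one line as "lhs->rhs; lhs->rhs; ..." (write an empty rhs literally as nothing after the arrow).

  | babba => abba => bba => b
  | bbaba => bba => b
  | abb => bb => a
  | bab => ab

abb->bb; ba->a; bb->a; bba->b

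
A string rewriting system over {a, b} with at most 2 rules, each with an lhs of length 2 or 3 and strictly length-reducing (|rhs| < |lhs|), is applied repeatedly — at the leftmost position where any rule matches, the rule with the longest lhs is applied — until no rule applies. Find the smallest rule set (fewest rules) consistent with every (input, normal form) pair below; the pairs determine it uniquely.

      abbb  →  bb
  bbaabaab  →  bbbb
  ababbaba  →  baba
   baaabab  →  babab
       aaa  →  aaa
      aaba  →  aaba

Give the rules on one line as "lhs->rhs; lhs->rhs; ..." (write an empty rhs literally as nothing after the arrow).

abb->b; baa->b

  | abbb => bb
  | bbaabaab => bbbaab => bbbb
  | ababbaba => abbaba => baba
  | baaabab => babab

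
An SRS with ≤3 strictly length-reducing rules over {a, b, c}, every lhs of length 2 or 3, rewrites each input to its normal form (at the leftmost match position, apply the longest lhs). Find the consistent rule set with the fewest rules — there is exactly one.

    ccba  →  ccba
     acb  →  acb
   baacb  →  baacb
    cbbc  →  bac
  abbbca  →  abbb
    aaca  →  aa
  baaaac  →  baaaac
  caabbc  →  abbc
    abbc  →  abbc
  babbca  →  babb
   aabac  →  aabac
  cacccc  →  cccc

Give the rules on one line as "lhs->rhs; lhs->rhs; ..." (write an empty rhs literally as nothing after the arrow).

ca->; cbb->ba

  | ccba
  | acb
  | baacb
  | cbbc => bac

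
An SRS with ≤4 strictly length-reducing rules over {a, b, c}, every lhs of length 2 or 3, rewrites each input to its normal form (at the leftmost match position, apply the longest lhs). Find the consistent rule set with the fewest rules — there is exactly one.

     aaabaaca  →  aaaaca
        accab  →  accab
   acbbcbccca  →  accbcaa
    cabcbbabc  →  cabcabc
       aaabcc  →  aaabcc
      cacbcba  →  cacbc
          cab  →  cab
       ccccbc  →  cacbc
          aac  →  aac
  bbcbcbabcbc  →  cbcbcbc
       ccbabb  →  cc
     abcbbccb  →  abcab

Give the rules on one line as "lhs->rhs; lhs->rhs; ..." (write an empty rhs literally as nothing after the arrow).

ba->; bb->; ccc->ca

  | aaabaaca => aaaaca
  | accab
  | acbbcbccca => accbccca => accbcaa
  | cabcbbabc => cabcabc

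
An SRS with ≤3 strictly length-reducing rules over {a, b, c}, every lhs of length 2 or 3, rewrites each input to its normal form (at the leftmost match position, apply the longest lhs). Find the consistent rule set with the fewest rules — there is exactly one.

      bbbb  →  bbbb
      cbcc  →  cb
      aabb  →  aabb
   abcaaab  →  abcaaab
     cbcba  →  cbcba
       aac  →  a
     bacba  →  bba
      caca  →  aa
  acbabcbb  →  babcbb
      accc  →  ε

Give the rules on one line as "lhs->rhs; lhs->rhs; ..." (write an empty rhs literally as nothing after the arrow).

ac->; cac->a; cc->

  | bbbb
  | cbcc => cb
  | aabb
  | abcaaab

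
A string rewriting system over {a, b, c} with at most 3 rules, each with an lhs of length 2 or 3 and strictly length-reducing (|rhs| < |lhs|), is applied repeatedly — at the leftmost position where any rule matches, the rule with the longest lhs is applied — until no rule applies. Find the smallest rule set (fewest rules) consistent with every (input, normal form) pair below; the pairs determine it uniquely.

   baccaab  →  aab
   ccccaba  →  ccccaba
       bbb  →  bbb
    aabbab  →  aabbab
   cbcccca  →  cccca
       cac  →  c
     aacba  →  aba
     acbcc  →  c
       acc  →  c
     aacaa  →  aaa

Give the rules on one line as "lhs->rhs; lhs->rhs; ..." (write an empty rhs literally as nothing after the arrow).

  | baccaab => bcaab => aab
  | ccccaba
  | bbb
  | aabbab

ac->; bc->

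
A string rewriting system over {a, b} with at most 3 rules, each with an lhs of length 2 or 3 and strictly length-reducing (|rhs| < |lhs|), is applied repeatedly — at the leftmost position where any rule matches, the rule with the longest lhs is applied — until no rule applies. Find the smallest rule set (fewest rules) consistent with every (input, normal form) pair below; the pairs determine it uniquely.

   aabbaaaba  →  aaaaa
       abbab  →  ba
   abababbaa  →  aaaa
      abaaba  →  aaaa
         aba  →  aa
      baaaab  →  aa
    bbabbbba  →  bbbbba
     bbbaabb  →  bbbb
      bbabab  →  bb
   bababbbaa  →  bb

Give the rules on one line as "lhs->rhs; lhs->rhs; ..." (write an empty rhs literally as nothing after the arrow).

ab->a; abb->b; baa->

  | aabbaaaba => abaaaba => aaaaba => aaaaa
  | abbab => bab => ba
  | abababbaa => aababbaa => aaabbaa => aabaa => aaaa
  | abaaba => aaaba => aaaa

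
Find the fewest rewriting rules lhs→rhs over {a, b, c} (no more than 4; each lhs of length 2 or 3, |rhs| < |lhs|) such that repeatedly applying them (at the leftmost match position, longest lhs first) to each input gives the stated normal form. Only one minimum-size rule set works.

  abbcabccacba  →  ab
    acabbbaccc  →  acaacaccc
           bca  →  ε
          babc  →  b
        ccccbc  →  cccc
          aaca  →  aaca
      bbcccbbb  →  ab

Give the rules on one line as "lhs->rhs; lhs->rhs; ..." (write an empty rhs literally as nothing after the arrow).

ba->; bbb->ac; bc->b; cb->

  | abbcabccacba => abbabccacba => abbccacba => abbcacba => abbacba => abcba => abba => ab
  | acabbbaccc => acaacaccc
  | bca => ba => ε
  | babc => bc => b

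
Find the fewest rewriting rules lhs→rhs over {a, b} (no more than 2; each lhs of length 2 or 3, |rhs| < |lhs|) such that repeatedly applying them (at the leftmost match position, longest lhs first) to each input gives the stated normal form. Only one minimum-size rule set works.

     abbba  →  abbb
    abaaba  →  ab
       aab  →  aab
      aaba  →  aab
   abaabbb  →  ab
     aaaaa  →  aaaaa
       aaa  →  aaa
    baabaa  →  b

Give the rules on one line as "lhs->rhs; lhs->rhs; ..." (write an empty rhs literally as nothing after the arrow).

ba->b; bab->ba

  | abbba => abbb
  | abaaba => ababa => abaa => aba => ab
  | aab
  | aaba => aab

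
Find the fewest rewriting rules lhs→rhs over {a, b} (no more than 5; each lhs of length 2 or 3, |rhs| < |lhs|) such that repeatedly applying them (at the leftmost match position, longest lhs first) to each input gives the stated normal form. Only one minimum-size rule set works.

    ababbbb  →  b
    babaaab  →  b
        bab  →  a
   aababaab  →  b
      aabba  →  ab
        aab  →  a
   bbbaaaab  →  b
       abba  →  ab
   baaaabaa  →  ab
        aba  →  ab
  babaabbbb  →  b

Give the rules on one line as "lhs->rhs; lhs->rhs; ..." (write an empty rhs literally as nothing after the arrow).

aa->b; aaa->ab; ba->b; bb->a

  | ababbbb => abbbbb => aabbb => bbbb => abb => aa => b
  | babaaab => bbaaab => aaaab => abab => abb => aa => b
  | bab => bb => a
  | aababaab => bbabaab => aabaab => bbaab => aaab => abb => aa => b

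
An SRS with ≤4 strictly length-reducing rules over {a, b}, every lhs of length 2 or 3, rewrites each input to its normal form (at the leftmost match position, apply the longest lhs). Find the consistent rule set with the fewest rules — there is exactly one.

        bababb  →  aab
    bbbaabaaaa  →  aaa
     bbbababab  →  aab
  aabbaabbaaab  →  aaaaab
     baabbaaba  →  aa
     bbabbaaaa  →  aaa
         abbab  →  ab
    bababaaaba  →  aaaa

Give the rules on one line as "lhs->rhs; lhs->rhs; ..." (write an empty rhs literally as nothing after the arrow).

  | bababb => ababb => aabb => aab
  | bbbaabaaaa => bbaabaaaa => abaaaa => aaa
  | bbbababab => bbababab => babab => abab => aab
  | aabbaabbaaab => aaabbaaab => aaaaab

ba->a; baa->; bb->b; bba->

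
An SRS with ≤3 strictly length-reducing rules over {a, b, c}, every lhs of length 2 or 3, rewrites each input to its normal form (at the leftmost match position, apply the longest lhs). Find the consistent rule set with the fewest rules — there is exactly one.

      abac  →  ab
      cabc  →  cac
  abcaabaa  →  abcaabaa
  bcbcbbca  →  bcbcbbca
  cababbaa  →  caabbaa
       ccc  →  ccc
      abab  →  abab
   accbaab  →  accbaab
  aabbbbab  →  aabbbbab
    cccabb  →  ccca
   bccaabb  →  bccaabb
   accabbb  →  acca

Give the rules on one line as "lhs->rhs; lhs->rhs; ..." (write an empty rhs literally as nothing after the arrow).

bac->b; cab->ca

  | abac => ab
  | cabc => cac
  | abcaabaa
  | bcbcbbca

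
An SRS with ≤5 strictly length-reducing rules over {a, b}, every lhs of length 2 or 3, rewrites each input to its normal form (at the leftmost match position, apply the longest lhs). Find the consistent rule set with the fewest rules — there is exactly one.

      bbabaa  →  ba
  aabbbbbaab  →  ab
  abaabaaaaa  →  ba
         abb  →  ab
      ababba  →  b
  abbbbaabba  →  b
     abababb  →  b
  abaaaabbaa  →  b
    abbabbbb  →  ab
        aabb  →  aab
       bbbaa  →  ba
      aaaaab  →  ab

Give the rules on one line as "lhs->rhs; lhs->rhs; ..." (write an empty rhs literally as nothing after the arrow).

aaa->a; aba->b; bb->b; bba->b

  | bbabaa => bbaa => ba
  | aabbbbbaab => aabbbbaab => aabbbaab => aabbaab => aabab => abb => ab
  | abaabaaaaa => babaaaaa => bbaaaa => baaa => ba
  | abb => ab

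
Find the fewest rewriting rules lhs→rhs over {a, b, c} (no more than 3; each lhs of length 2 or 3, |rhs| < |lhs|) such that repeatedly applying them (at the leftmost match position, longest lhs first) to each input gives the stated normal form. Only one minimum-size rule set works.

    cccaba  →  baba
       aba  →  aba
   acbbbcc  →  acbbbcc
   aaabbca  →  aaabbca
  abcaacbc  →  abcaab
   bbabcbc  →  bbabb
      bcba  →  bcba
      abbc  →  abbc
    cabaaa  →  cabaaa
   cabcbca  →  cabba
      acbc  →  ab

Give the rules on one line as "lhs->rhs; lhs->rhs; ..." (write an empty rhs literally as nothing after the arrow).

  | cccaba => baba
  | aba
  | acbbbcc
  | aaabbca

cbc->b; ccc->b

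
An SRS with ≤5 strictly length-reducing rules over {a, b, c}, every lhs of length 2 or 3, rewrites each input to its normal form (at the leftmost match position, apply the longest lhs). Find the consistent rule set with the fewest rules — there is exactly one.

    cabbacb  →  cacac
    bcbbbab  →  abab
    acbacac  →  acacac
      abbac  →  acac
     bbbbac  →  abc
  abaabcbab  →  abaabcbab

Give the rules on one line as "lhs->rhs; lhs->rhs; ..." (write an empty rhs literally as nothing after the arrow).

acb->ac; bb->c; bcc->a; cca->ab

  | cabbacb => cacacb => cacac
  | bcbbbab => bccbab => abab
  | acbacac => acacac
  | abbac => acac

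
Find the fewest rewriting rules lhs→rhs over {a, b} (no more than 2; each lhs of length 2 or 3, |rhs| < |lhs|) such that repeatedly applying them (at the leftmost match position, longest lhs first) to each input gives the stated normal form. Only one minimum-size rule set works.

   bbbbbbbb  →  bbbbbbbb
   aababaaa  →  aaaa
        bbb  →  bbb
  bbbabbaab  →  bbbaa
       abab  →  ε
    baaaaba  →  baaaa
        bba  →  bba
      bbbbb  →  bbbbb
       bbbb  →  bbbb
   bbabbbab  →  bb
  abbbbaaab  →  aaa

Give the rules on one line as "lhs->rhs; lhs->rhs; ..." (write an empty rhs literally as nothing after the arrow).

ab->; abb->a

  | bbbbbbbb
  | aababaaa => aabaaa => aaaa
  | bbb
  | bbbabbaab => bbbaaab => bbbaa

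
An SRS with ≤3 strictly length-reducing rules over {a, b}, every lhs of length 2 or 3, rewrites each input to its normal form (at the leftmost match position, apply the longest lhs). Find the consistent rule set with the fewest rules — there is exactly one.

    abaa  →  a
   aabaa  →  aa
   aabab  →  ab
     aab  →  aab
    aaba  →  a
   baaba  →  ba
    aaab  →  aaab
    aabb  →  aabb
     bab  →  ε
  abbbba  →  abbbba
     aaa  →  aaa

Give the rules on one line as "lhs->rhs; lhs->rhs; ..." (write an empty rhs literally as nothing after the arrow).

aba->; bab->

  | abaa => a
  | aabaa => aa
  | aabab => ab
  | aab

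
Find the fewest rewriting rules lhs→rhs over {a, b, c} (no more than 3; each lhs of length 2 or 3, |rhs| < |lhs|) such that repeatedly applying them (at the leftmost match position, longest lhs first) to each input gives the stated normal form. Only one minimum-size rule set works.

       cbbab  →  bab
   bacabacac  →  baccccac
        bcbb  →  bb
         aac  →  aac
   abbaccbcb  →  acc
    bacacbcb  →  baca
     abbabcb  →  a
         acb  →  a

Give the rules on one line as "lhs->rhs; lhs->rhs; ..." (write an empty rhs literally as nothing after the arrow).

  | cbbab => bab
  | bacabacac => baccccac
  | bcbb => bb
  | aac

aba->cc; bba->c; cb->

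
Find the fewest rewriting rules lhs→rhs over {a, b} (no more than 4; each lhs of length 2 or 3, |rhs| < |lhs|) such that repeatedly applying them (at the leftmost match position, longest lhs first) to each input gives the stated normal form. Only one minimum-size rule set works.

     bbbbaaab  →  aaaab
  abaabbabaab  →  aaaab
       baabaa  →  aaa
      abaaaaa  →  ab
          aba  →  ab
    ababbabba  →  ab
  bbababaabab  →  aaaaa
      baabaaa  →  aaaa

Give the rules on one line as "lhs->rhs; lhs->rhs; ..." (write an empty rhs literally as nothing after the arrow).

  | bbbbaaab => bbaaab => aaaab
  | abaabbabaab => ababbabaab => abbbabaab => ababaab => abbaab => aaaab
  | baabaa => babaa => bbaa => aaa
  | abaaaaa => abaaaa => abaaa => abaa => aba => ab

ba->b; bb->; bba->aa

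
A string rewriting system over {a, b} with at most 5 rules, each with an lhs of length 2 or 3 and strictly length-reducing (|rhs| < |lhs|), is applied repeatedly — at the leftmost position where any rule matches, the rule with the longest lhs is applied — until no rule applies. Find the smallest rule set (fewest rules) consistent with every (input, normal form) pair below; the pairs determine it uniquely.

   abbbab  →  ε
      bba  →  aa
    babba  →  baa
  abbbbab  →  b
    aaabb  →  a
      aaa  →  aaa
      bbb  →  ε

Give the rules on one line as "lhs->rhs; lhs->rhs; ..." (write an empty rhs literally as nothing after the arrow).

  | abbbab => abab => ab => ε
  | bba => aa
  | babba => baa
  | abbbbab => abbab => aab => b

aab->b; ab->; abb->a; bb->a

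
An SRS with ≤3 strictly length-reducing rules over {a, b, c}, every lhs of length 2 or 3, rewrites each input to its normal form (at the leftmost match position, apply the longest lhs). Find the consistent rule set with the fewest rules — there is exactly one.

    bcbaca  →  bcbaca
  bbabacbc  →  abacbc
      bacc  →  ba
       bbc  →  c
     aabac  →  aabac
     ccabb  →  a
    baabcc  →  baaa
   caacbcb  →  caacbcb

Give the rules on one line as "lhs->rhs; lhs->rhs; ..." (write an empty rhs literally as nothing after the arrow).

bb->; bcc->a; cc->

  | bcbaca
  | bbabacbc => abacbc
  | bacc => ba
  | bbc => c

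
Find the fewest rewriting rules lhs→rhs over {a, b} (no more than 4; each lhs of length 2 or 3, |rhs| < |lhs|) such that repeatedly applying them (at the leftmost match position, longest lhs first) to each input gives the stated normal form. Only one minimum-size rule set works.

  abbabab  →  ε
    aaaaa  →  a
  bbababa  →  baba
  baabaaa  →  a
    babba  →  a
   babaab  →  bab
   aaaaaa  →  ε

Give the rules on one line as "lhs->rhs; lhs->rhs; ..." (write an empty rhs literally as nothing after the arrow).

aa->; aaa->ab; baa->; bb->a

  | abbabab => aaabab => abbab => aaab => abb => aa => ε
  | aaaaa => abaa => a
  | bbababa => aababa => baba
  | baabaaa => baaa => a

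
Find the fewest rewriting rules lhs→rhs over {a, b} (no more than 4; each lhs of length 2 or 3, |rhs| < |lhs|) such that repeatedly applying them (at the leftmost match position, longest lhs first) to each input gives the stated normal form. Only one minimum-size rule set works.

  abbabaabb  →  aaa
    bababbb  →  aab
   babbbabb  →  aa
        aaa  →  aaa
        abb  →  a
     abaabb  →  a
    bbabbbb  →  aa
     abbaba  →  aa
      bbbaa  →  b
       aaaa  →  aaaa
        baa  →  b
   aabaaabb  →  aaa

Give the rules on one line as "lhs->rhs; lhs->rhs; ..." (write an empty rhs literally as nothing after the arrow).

  | abbabaabb => aaabaabb => aaabb => aaa
  | bababbb => bbabbb => aabbb => aab
  | babbbabb => bbbbabb => bbabb => aabb => aa
  | aaa

aba->; ba->b; bb->; bba->aa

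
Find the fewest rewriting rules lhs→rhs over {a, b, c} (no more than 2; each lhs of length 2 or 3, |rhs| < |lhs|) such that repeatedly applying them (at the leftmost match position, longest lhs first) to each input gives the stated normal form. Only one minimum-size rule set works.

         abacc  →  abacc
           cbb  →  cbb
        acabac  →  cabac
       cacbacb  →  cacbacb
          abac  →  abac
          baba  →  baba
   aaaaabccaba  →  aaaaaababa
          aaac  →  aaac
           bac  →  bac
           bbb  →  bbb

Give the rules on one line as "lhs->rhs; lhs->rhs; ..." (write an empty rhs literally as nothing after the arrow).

  | abacc
  | cbb
  | acabac => cabac
  | cacbacb

aca->ca; bcc->ab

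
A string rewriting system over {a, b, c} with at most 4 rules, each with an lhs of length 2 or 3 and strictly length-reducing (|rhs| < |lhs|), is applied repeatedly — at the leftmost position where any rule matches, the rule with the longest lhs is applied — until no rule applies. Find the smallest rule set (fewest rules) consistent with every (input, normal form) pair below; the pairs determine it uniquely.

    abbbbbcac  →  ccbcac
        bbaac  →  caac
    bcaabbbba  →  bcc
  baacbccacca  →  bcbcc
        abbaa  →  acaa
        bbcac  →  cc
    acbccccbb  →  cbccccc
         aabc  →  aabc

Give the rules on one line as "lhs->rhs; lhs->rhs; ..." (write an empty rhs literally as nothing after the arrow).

  | abbbbbcac => acbbbcac => cbbbcac => ccbcac
  | bbaac => caac
  | bcaabbbba => bcaacbba => bcacbba => bccbba => bccca => bcc
  | baacbccacca => bacbccacca => bcbccacca => bcbccca => bcbcc

acb->cb; bb->c; cca->c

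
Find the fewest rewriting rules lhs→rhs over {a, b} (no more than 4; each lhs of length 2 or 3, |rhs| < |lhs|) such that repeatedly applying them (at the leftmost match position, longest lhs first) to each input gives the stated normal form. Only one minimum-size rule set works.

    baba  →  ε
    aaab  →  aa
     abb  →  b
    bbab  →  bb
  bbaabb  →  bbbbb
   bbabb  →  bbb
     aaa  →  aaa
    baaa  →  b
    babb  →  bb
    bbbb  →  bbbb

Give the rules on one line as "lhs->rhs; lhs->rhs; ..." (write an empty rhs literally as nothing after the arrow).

  | baba => ba => ε
  | aaab => aa
  | abb => b
  | bbab => bb

ab->; ba->; baa->bb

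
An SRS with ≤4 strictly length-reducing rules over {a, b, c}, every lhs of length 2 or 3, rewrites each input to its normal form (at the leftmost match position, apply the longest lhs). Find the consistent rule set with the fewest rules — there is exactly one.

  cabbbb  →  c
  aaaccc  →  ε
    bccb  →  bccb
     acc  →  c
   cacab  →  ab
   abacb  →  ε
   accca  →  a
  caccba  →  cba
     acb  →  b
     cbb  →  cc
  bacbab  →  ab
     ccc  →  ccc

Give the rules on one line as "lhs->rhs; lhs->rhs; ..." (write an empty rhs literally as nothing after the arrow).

  | cabbbb => abbbb => acbb => bb => c
  | aaaccc => aacc => ac => ε
  | bccb
  | acc => c

ac->; bb->c; ca->a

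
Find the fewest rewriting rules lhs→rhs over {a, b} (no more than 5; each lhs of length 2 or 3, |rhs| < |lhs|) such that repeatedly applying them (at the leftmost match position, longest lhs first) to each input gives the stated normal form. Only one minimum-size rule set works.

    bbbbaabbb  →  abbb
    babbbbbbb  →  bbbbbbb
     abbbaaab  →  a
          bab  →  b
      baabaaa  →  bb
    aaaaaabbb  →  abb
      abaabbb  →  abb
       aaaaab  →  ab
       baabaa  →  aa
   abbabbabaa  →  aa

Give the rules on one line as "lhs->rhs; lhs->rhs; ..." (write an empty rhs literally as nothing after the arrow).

aaa->bb; aab->a; ba->; bba->ab

  | bbbbaabbb => bbababbb => abbabbb => aabbbb => abbb
  | babbbbbbb => bbbbbbb
  | abbbaaab => ababaab => abaab => aab => a
  | bab => b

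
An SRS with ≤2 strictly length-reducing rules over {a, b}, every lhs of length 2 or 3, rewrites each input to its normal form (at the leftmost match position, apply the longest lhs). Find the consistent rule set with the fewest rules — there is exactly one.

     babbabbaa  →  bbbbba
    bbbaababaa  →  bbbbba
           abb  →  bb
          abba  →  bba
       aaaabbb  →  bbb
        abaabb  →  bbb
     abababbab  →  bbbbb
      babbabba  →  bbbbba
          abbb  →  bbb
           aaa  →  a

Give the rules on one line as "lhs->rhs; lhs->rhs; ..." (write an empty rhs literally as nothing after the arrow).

aa->a; ab->b

  | babbabbaa => bbbabbaa => bbbbbaa => bbbbba
  | bbbaababaa => bbbababaa => bbbbabaa => bbbbbaa => bbbbba
  | abb => bb
  | abba => bba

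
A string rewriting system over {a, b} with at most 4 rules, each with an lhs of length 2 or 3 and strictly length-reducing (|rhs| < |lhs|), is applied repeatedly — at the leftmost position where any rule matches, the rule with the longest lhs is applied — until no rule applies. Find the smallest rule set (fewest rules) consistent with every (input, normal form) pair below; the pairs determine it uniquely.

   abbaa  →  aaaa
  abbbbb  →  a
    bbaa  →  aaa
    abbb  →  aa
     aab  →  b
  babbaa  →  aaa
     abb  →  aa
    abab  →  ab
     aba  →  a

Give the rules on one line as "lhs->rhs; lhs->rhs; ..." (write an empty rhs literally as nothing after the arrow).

  | abbaa => aaaa
  | abbbbb => aabb => bb => a
  | bbaa => aaa
  | abbb => aa

aab->b; ba->; bb->a; bbb->a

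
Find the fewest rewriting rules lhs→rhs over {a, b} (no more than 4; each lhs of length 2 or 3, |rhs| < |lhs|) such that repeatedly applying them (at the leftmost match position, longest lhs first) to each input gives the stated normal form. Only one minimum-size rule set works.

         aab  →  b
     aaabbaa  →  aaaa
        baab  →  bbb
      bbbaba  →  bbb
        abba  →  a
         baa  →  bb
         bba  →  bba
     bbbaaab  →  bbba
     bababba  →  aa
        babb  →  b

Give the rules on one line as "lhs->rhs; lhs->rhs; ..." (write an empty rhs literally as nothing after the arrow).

ab->b; abb->; baa->bb; bab->a

  | aab => ab => b
  | aaabbaa => aaaa
  | baab => bbb
  | bbbaba => bbaa => bbb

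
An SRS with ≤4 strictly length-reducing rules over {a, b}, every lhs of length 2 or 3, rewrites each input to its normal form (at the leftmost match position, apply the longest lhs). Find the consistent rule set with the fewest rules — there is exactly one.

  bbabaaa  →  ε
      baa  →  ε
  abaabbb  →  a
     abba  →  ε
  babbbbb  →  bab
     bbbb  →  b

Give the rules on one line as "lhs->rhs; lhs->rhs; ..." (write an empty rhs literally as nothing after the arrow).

aba->; baa->; bb->b; bbb->

  | bbabaaa => babaaa => baa => ε
  | baa => ε
  | abaabbb => abbb => a
  | abba => aba => ε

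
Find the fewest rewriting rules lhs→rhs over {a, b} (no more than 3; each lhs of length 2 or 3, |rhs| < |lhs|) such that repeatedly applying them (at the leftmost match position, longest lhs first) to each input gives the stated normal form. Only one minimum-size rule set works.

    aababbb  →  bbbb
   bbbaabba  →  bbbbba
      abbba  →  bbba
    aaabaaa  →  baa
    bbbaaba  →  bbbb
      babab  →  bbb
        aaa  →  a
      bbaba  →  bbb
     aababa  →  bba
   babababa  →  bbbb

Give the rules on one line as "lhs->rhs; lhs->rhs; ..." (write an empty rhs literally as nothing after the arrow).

aaa->a; ab->b; aba->b

  | aababbb => abbbb => bbbb
  | bbbaabba => bbbabba => bbbbba
  | abbba => bbba
  | aaabaaa => abaaa => baa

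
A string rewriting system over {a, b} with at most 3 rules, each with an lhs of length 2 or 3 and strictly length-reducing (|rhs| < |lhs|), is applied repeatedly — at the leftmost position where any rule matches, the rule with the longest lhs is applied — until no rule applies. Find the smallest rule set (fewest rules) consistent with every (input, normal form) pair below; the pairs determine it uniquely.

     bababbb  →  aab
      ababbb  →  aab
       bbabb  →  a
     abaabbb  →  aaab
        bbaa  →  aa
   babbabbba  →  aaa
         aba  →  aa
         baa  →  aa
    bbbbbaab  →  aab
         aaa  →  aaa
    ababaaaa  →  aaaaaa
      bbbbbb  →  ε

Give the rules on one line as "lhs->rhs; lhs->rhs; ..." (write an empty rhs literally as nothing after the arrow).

  | bababbb => ababbb => aabbb => aab
  | ababbb => aabbb => aab
  | bbabb => abb => a
  | abaabbb => aaabbb => aaab

ba->a; bb->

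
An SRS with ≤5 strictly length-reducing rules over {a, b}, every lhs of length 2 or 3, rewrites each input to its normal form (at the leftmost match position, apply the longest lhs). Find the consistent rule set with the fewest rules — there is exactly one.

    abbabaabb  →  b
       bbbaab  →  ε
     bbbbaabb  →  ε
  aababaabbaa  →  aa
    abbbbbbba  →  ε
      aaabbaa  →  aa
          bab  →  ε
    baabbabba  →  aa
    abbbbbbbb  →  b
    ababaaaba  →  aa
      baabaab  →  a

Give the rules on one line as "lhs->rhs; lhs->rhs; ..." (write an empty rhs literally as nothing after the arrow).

  | abbabaabb => babaabb => abaabb => abb => b
  | bbbaab => abaab => ab => ε
  | bbbbaabb => abbaabb => baabb => aabb => ab => ε
  | aababaabbaa => abaabbaa => abbaa => baa => aa

ab->; aba->; ba->a; bb->a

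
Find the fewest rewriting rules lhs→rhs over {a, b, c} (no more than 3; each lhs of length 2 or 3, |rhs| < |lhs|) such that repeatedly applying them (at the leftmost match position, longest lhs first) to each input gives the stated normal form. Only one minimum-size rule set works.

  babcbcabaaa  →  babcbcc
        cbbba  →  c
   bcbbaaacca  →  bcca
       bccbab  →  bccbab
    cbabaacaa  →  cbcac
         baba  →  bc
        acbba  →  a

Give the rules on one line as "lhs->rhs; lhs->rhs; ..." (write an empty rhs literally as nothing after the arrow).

  | babcbcabaaa => babcbccaa => babcbcc
  | cbbba => aba => c
  | bcbbaaacca => baaaacca => baacca => bcca
  | bccbab

aa->; aba->c; cbb->a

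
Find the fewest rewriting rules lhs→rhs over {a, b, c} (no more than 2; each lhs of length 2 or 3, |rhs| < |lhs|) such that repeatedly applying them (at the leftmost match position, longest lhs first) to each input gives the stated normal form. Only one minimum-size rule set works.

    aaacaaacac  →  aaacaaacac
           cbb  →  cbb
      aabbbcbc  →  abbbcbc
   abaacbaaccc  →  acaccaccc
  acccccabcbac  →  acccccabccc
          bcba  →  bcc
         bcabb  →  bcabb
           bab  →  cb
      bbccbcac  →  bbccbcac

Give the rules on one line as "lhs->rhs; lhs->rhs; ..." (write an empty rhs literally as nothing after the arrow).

aab->ab; ba->c

  | aaacaaacac
  | cbb
  | aabbbcbc => abbbcbc
  | abaacbaaccc => acacbaaccc => acaccaccc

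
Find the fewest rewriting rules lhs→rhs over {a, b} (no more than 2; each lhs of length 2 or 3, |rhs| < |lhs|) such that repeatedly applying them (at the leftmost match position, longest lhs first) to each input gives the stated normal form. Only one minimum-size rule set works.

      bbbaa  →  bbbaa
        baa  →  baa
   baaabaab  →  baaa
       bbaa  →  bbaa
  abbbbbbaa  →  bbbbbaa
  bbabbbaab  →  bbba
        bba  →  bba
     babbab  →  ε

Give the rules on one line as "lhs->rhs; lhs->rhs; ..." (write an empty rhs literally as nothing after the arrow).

  | bbbaa
  | baa
  | baaabaab => baaaab => baaa
  | bbaa

ab->; bab->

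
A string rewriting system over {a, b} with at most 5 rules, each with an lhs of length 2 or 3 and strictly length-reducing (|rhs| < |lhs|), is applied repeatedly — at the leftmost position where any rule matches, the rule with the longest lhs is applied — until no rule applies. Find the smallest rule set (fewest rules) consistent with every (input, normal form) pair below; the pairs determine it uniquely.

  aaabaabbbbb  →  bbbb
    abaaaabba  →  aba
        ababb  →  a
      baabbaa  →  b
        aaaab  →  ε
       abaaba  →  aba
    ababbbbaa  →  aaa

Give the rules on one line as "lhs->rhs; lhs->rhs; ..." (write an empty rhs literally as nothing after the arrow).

aab->ba; abb->a; baa->; bab->b

  | aaabaabbbbb => abaaabbbbb => aabbbbb => babbbb => bbbb
  | abaaaabba => aaabba => ababa => aba
  | ababb => abb => a
  | baabbaa => bbaa => b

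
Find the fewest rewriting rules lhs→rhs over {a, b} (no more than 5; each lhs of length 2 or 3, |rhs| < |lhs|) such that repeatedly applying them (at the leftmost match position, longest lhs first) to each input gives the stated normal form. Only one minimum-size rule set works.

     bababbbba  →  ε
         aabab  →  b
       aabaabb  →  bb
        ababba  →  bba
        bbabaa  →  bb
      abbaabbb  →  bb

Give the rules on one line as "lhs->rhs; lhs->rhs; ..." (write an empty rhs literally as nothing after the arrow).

aa->b; aba->; bab->; bbb->ab

  | bababbbba => abbbba => aabba => bbba => aba => ε
  | aabab => bbab => b
  | aabaabb => bbaabb => bbbbb => abbb => aab => bb
  | ababba => bba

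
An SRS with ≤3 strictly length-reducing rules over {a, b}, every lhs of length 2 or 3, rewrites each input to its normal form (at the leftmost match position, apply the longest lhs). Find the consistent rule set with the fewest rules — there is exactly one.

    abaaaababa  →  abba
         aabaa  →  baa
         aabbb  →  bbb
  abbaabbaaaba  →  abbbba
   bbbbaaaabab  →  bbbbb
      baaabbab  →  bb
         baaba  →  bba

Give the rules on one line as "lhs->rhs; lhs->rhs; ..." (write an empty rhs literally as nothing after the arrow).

aab->b; bab->b

  | abaaaababa => abaababa => abbaba => abba
  | aabaa => baa
  | aabbb => bbb
  | abbaabbaaaba => abbbbaaaba => abbbbaba => abbbba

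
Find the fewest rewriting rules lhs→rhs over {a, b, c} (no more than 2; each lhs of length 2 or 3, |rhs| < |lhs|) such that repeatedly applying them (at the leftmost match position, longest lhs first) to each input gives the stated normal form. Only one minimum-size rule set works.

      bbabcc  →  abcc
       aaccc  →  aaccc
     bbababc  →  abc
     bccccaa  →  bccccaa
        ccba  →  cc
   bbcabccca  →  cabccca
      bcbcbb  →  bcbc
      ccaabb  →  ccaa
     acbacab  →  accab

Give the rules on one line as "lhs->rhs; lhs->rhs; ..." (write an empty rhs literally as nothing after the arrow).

  | bbabcc => abcc
  | aaccc
  | bbababc => ababc => abc
  | bccccaa

ba->; bb->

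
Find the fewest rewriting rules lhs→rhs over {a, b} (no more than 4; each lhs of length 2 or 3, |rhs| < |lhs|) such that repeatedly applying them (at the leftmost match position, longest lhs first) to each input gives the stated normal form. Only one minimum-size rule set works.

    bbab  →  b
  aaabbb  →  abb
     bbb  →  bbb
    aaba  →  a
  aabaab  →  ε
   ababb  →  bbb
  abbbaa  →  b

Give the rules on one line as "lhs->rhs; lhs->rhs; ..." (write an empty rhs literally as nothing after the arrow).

  | bbab => b
  | aaabbb => abb
  | bbb
  | aaba => a

aab->; aba->b; bba->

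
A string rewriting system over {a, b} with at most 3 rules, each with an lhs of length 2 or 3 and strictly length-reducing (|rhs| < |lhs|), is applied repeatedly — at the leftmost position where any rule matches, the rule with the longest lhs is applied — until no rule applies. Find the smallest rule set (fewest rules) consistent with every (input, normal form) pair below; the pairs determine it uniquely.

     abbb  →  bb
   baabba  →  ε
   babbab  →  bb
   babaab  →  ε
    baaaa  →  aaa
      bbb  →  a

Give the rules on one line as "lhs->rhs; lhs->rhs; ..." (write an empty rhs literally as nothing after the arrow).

ab->; ba->; bbb->a

  | abbb => bb
  | baabba => abba => ba => ε
  | babbab => bbab => bb
  | babaab => baab => ab => ε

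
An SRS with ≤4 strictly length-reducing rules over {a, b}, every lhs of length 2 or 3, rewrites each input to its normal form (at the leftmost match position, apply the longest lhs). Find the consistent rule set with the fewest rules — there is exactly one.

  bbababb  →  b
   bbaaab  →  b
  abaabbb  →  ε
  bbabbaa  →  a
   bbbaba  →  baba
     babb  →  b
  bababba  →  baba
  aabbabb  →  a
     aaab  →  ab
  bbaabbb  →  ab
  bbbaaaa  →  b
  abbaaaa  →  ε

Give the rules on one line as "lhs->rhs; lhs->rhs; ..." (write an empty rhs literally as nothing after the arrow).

  | bbababb => aababb => babb => baa => b
  | bbaaab => aaaab => aab => b
  | abaabbb => abbbb => abb => aa => ε
  | bbabbaa => aabbaa => bbaa => aaa => a

aa->; bb->a; bbb->b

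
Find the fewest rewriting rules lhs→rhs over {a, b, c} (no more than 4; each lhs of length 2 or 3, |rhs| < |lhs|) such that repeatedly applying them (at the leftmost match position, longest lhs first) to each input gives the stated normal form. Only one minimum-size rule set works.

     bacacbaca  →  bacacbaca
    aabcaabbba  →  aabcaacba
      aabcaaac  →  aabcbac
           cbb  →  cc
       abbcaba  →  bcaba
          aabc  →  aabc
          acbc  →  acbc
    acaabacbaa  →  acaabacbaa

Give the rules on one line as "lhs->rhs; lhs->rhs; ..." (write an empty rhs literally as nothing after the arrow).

aaa->ba; acc->bc; bb->c

  | bacacbaca
  | aabcaabbba => aabcaacba
  | aabcaaac => aabcbac
  | cbb => cc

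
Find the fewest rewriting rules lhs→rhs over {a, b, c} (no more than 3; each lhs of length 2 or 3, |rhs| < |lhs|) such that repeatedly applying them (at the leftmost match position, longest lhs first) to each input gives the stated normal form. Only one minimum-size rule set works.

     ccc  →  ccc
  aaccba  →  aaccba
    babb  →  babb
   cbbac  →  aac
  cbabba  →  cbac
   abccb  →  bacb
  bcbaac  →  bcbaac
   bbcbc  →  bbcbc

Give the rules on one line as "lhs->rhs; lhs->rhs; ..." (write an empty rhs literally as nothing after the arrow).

  | ccc
  | aaccba
  | babb
  | cbbac => aac

abc->ba; bba->c; cbb->a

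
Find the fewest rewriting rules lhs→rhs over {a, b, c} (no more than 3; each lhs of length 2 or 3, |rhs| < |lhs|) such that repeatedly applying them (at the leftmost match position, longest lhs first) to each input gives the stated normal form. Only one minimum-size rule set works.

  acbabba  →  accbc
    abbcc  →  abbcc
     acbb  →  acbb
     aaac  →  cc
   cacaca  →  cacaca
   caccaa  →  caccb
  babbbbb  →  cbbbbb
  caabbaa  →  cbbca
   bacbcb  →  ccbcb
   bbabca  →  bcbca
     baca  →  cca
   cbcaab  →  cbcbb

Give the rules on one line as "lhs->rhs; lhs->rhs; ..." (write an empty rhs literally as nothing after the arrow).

  | acbabba => accbba => accbc
  | abbcc
  | acbb
  | aaac => bac => cc

aa->b; ba->c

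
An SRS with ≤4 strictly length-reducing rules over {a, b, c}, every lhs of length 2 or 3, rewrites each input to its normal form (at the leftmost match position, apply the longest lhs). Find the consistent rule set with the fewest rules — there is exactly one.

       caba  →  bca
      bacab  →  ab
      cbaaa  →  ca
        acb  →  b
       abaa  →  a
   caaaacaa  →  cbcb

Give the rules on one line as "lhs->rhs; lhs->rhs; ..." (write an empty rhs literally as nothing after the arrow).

  | caba => bca
  | bacab => acab => ab
  | cbaaa => caaa => cba => ca
  | acb => b

aa->b; ac->; ba->a; cab->bc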